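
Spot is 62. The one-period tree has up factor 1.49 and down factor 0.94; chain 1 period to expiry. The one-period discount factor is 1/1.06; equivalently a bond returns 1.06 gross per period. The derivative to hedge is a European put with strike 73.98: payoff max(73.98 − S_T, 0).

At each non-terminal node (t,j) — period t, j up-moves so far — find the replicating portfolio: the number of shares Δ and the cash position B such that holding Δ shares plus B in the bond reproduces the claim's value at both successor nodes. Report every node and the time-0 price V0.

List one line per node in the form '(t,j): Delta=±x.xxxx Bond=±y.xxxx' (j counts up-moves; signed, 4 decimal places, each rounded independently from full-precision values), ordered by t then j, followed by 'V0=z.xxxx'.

Under the risk-neutral measure, an up-move has probability p* = (R−d)/(u−d) = 0.2182 and values discount at R = 1.06.
Payoff layer (t=1): V(1,0)=15.7000, V(1,1)=0.0000
Node (0,0) S=62.0000: V=(p*·0.0000+(1−p*)·15.7000)/1.06=11.5798; Δ=(0.0000−15.7000)/(92.3800−58.2800)=-0.4604; B=V−Δ·S=40.1252
Self-financing check: at every node Δ·S+B equals the discounted successor values.

(0,0): Delta=-0.4604 Bond=40.1252
V0=11.5798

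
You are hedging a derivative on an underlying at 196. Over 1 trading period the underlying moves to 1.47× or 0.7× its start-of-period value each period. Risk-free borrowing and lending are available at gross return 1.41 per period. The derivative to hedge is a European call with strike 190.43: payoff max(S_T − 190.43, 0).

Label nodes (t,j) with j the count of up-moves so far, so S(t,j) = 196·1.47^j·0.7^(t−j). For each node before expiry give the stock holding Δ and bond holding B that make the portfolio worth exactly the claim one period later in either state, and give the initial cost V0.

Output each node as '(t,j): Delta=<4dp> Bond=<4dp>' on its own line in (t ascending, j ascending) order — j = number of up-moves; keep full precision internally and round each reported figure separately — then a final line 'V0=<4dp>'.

Risk-neutral probability p* = (R−d)/(u−d) = (1.41−0.7)/(1.47−0.7) = 0.9221.
At expiry t=1: V(1,0)=0.0000, V(1,1)=97.6900
(0,0): S=196.0000. Δ = (V_up−V_dn)/(S_up−S_dn) = (97.6900−0.0000)/(288.1200−137.2000) = 0.6473. V = [p*·97.6900 + (1−p*)·0.0000]/1.41 = 63.8850. B = V − Δ·S = -62.9852.
Each (Δ,B) replicates both successor values, so the strategy is self-financing and V0 is arbitrage-free.

(0,0): Delta=0.6473 Bond=-62.9852
V0=63.8850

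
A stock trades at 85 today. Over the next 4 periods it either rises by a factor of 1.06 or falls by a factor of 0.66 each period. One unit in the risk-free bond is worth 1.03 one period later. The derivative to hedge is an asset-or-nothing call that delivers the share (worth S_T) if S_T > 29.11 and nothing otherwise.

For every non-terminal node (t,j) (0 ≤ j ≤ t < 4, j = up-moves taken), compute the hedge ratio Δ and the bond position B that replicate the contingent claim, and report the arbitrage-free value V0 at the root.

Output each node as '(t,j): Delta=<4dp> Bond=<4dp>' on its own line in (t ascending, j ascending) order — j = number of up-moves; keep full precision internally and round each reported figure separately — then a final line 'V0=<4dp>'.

Since d<R<u, set p* = (R−d)/(u−d) = 0.9250; price each node as the discounted p*-expectation of its children.
Payoff layer (t=4): V(4,0)=0.0000, V(4,1)=0.0000, V(4,2)=41.6024, V(4,3)=66.8160, V(4,4)=107.3105
Node (3,0) S=24.4372: V=(p*·0.0000+(1−p*)·0.0000)/1.03=0.0000; Δ=(0.0000−0.0000)/(25.9034−16.1285)=0.0000; B=V−Δ·S=0.0000
Node (3,1) S=39.2476: V=(p*·41.6024+(1−p*)·0.0000)/1.03=37.3614; Δ=(41.6024−0.0000)/(41.6024−25.9034)=2.6500; B=V−Δ·S=-66.6446
Node (3,2) S=63.0340: V=(p*·66.8160+(1−p*)·41.6024)/1.03=63.0340; Δ=(66.8160−41.6024)/(66.8160−41.6024)=1.0000; B=V−Δ·S=0.0000
Node (3,3) S=101.2364: V=(p*·107.3105+(1−p*)·66.8160)/1.03=101.2364; Δ=(107.3105−66.8160)/(107.3105−66.8160)=1.0000; B=V−Δ·S=0.0000
Node (2,0) S=37.0260: V=(p*·37.3614+(1−p*)·0.0000)/1.03=33.5527; Δ=(37.3614−0.0000)/(39.2476−24.4372)=2.5226; B=V−Δ·S=-59.8508
Node (2,1) S=59.4660: V=(p*·63.0340+(1−p*)·37.3614)/1.03=59.3287; Δ=(63.0340−37.3614)/(63.0340−39.2476)=1.0793; B=V−Δ·S=-4.8528
Node (2,2) S=95.5060: V=(p*·101.2364+(1−p*)·63.0340)/1.03=95.5060; Δ=(101.2364−63.0340)/(101.2364−63.0340)=1.0000; B=V−Δ·S=0.0000
Node (1,0) S=56.1000: V=(p*·59.3287+(1−p*)·33.5527)/1.03=55.7237; Δ=(59.3287−33.5527)/(59.4660−37.0260)=1.1487; B=V−Δ·S=-8.7161
Node (1,1) S=90.1000: V=(p*·95.5060+(1−p*)·59.3287)/1.03=90.0900; Δ=(95.5060−59.3287)/(95.5060−59.4660)=1.0038; B=V−Δ·S=-0.3534
Node (0,0) S=85.0000: V=(p*·90.0900+(1−p*)·55.7237)/1.03=84.9636; Δ=(90.0900−55.7237)/(90.1000−56.1000)=1.0108; B=V−Δ·S=-0.9520
Root portfolio cost Δ·85+B reproduces V0=84.9636.

(0,0): Delta=1.0108 Bond=-0.9520
(1,0): Delta=1.1487 Bond=-8.7161
(1,1): Delta=1.0038 Bond=-0.3534
(2,0): Delta=2.5226 Bond=-59.8508
(2,1): Delta=1.0793 Bond=-4.8528
(2,2): Delta=1.0000 Bond=0.0000
(3,0): Delta=0.0000 Bond=0.0000
(3,1): Delta=2.6500 Bond=-66.6446
(3,2): Delta=1.0000 Bond=0.0000
(3,3): Delta=1.0000 Bond=0.0000
V0=84.9636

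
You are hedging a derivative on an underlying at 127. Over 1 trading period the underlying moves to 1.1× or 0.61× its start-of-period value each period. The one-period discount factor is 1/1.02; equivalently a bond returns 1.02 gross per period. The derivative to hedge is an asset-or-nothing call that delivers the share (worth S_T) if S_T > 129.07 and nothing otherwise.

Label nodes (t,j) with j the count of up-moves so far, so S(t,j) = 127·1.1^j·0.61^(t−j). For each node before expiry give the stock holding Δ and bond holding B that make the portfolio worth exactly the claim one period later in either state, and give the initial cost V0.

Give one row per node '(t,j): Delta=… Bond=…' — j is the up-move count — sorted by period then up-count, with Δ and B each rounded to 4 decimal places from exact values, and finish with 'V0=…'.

Since d<R<u, set p* = (R−d)/(u−d) = 0.8367; price each node as the discounted p*-expectation of its children.
Terminal payoffs: V(1,0)=0.0000, V(1,1)=139.7000
Node (0,0) S=127.0000: V=(p*·139.7000+(1−p*)·0.0000)/1.02=114.5998; Δ=(139.7000−0.0000)/(139.7000−77.4700)=2.2449; B=V−Δ·S=-170.5022
The time-0 hedge costs 114.5998, which is the no-arbitrage price.

(0,0): Delta=2.2449 Bond=-170.5022
V0=114.5998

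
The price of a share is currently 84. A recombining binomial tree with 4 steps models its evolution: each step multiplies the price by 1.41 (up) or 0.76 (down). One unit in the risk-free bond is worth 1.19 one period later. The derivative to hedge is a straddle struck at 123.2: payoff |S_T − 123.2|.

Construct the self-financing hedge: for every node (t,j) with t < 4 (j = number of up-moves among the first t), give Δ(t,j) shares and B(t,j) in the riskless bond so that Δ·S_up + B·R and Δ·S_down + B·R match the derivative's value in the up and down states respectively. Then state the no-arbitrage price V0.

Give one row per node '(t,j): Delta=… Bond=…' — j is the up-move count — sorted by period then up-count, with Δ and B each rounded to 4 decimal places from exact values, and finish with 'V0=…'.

(0,0): Delta=0.5018 Bond=-3.0295
(1,0): Delta=-0.1695 Bond=39.2475
(1,1): Delta=0.6869 Bond=-25.5297
(2,0): Delta=-1.0000 Bond=86.9995
(2,1): Delta=0.0595 Bond=26.0885
(2,2): Delta=0.8599 Bond=-59.2713
(3,0): Delta=-1.0000 Bond=103.5294
(3,1): Delta=-1.0000 Bond=103.5294
(3,2): Delta=0.3517 Bond=-6.0396
(3,3): Delta=1.0000 Bond=-103.5294
V0=39.1183

Since d<R<u, set p* = (R−d)/(u−d) = 0.6615; price each node as the discounted p*-expectation of its children.
Terminal payoffs: V(4,0)=95.1758, V(4,1)=71.2077, V(4,2)=26.7406, V(4,3)=55.7576, V(4,4)=208.8135
  t=3,j=0: stock 36.8740 → up 51.9923 (V=71.2077), down 28.0242 (V=95.1758). Price 66.6554; hedge Δ=-1.0000, bond B=103.5294.
  t=3,j=1: stock 68.4109 → up 96.4594 (V=26.7406), down 51.9923 (V=71.2077). Price 35.1185; hedge Δ=-1.0000, bond B=103.5294.
  t=3,j=2: stock 126.9203 → up 178.9576 (V=55.7576), down 96.4594 (V=26.7406). Price 38.6021; hedge Δ=0.3517, bond B=-6.0396.
  t=3,j=3: stock 235.4706 → up 332.0135 (V=208.8135), down 178.9576 (V=55.7576). Price 131.9412; hedge Δ=1.0000, bond B=-103.5294.
  t=2,j=0: stock 48.5184 → up 68.4109 (V=35.1185), down 36.8740 (V=66.6554). Price 38.4811; hedge Δ=-1.0000, bond B=86.9995.
  t=2,j=1: stock 90.0144 → up 126.9203 (V=38.6021), down 68.4109 (V=35.1185). Price 31.4479; hedge Δ=0.0595, bond B=26.0885.
  t=2,j=2: stock 167.0004 → up 235.4706 (V=131.9412), down 126.9203 (V=38.6021). Price 84.3273; hedge Δ=0.8599, bond B=-59.2713.
  t=1,j=0: stock 63.8400 → up 90.0144 (V=31.4479), down 48.5184 (V=38.4811). Price 28.4272; hedge Δ=-0.1695, bond B=39.2475.
  t=1,j=1: stock 118.4400 → up 167.0004 (V=84.3273), down 90.0144 (V=31.4479). Price 55.8232; hedge Δ=0.6869, bond B=-25.5297.
  t=0,j=0: stock 84.0000 → up 118.4400 (V=55.8232), down 63.8400 (V=28.4272). Price 39.1183; hedge Δ=0.5018, bond B=-3.0295.
Self-financing check: at every node Δ·S+B equals the discounted successor values.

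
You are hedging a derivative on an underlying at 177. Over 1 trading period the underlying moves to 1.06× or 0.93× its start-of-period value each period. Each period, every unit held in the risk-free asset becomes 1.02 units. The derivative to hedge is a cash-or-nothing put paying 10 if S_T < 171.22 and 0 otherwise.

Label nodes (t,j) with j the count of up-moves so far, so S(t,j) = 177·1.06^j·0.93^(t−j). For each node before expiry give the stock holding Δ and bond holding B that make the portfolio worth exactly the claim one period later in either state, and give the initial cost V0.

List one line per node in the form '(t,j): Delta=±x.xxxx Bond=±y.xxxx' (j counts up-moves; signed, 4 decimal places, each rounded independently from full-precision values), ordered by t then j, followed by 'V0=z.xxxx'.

Under the risk-neutral measure, an up-move has probability p* = (R−d)/(u−d) = 0.6923 and values discount at R = 1.02.
Payoff layer (t=1): V(1,0)=10.0000, V(1,1)=0.0000
(0,0): S=177.0000. Δ = (V_up−V_dn)/(S_up−S_dn) = (0.0000−10.0000)/(187.6200−164.6100) = -0.4346. V = [p*·0.0000 + (1−p*)·10.0000]/1.02 = 3.0166. B = V − Δ·S = 79.9397.
The time-0 hedge costs 3.0166, which is the no-arbitrage price.

(0,0): Delta=-0.4346 Bond=79.9397
V0=3.0166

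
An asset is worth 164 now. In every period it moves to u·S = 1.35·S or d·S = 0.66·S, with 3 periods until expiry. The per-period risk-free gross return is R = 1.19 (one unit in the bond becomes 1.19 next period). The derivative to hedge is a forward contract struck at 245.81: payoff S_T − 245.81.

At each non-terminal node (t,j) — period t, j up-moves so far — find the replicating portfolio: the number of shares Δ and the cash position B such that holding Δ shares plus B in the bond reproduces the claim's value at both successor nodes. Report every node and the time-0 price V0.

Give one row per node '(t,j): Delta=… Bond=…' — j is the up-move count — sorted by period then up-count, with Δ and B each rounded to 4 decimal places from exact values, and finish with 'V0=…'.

The replicating-portfolio and risk-neutral prices coincide; use p* = (1.19−0.66)/(1.35−0.66) = 0.7681 for the latter.
At expiry t=3: V(3,0)=-198.6607, V(3,1)=-149.3682, V(3,2)=-48.5426, V(3,3)=157.6915
  t=2,j=0: stock 71.4384 → up 96.4418 (V=-149.3682), down 47.1493 (V=-198.6607). Price -135.1246; hedge Δ=1.0000, bond B=-206.5630.
  t=2,j=1: stock 146.1240 → up 197.2674 (V=-48.5426), down 96.4418 (V=-149.3682). Price -60.4390; hedge Δ=1.0000, bond B=-206.5630.
  t=2,j=2: stock 298.8900 → up 403.5015 (V=157.6915), down 197.2674 (V=-48.5426). Price 92.3270; hedge Δ=1.0000, bond B=-206.5630.
  t=1,j=0: stock 108.2400 → up 146.1240 (V=-60.4390), down 71.4384 (V=-135.1246). Price -65.3424; hedge Δ=1.0000, bond B=-173.5824.
  t=1,j=1: stock 221.4000 → up 298.8900 (V=92.3270), down 146.1240 (V=-60.4390). Price 47.8176; hedge Δ=1.0000, bond B=-173.5824.
  t=0,j=0: stock 164.0000 → up 221.4000 (V=47.8176), down 108.2400 (V=-65.3424). Price 18.1325; hedge Δ=1.0000, bond B=-145.8675.
Check: Δ(0,0)·S0 + B(0,0) = 18.1325 = V0.

(0,0): Delta=1.0000 Bond=-145.8675
(1,0): Delta=1.0000 Bond=-173.5824
(1,1): Delta=1.0000 Bond=-173.5824
(2,0): Delta=1.0000 Bond=-206.5630
(2,1): Delta=1.0000 Bond=-206.5630
(2,2): Delta=1.0000 Bond=-206.5630
V0=18.1325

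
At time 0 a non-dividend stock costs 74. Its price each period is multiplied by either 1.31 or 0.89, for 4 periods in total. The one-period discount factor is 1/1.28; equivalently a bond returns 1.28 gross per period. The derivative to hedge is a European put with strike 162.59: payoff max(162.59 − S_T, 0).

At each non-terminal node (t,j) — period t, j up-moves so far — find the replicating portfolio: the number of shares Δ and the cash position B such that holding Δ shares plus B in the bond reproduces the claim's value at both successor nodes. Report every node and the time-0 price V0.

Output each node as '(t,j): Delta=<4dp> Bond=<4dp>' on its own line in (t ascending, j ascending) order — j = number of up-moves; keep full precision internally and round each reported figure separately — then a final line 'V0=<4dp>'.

(0,0): Delta=-0.3202 Bond=25.5923
(1,0): Delta=-1.0000 Bond=77.5290
(1,1): Delta=-0.2847 Bond=29.3142
(2,0): Delta=-1.0000 Bond=99.2371
(2,1): Delta=-1.0000 Bond=99.2371
(2,2): Delta=-0.2473 Bond=32.7748
(3,0): Delta=-1.0000 Bond=127.0234
(3,1): Delta=-1.0000 Bond=127.0234
(3,2): Delta=-1.0000 Bond=127.0234
(3,3): Delta=-0.2080 Bond=35.4078
V0=1.8966

Under the risk-neutral measure, an up-move has probability p* = (R−d)/(u−d) = 0.9286 and values discount at R = 1.28.
Payoff layer (t=4): V(4,0)=116.1607, V(4,1)=94.2503, V(4,2)=62.0001, V(4,3)=14.5307, V(4,4)=0.0000
Node (3,0) S=52.1677: V=(p*·94.2503+(1−p*)·116.1607)/1.28=74.8557; Δ=(94.2503−116.1607)/(68.3397−46.4293)=-1.0000; B=V−Δ·S=127.0234
Node (3,1) S=76.7862: V=(p*·62.0001+(1−p*)·94.2503)/1.28=50.2373; Δ=(62.0001−94.2503)/(100.5899−68.3397)=-1.0000; B=V−Δ·S=127.0234
Node (3,2) S=113.0223: V=(p*·14.5307+(1−p*)·62.0001)/1.28=14.0011; Δ=(14.5307−62.0001)/(148.0593−100.5899)=-1.0000; B=V−Δ·S=127.0234
Node (3,3) S=166.3587: V=(p*·0.0000+(1−p*)·14.5307)/1.28=0.8109; Δ=(0.0000−14.5307)/(217.9299−148.0593)=-0.2080; B=V−Δ·S=35.4078
Node (2,0) S=58.6154: V=(p*·50.2373+(1−p*)·74.8557)/1.28=40.6217; Δ=(50.2373−74.8557)/(76.7862−52.1677)=-1.0000; B=V−Δ·S=99.2371
Node (2,1) S=86.2766: V=(p*·14.0011+(1−p*)·50.2373)/1.28=12.9605; Δ=(14.0011−50.2373)/(113.0223−76.7862)=-1.0000; B=V−Δ·S=99.2371
Node (2,2) S=126.9914: V=(p*·0.8109+(1−p*)·14.0011)/1.28=1.3696; Δ=(0.8109−14.0011)/(166.3587−113.0223)=-0.2473; B=V−Δ·S=32.7748
Node (1,0) S=65.8600: V=(p*·12.9605+(1−p*)·40.6217)/1.28=11.6690; Δ=(12.9605−40.6217)/(86.2766−58.6154)=-1.0000; B=V−Δ·S=77.5290
Node (1,1) S=96.9400: V=(p*·1.3696+(1−p*)·12.9605)/1.28=1.7168; Δ=(1.3696−12.9605)/(126.9914−86.2766)=-0.2847; B=V−Δ·S=29.3142
Node (0,0) S=74.0000: V=(p*·1.7168+(1−p*)·11.6690)/1.28=1.8966; Δ=(1.7168−11.6690)/(96.9400−65.8600)=-0.3202; B=V−Δ·S=25.5923
The time-0 hedge costs 1.8966, which is the no-arbitrage price.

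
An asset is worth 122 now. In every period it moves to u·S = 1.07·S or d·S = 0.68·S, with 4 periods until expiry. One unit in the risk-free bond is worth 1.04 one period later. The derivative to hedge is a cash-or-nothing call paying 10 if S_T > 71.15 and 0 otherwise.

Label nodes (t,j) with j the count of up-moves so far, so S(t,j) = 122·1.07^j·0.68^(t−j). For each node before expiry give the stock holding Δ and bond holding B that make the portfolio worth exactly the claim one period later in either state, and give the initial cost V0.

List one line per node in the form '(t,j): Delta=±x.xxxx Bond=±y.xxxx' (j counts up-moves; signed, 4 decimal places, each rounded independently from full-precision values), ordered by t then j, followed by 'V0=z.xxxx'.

Under the risk-neutral measure, an up-move has probability p* = (R−d)/(u−d) = 0.9231 and values discount at R = 1.04.
Terminal values V(4,·): V(4,0)=0.0000, V(4,1)=0.0000, V(4,2)=0.0000, V(4,3)=10.0000, V(4,4)=10.0000
(3,0): S=38.3607. Δ = (V_up−V_dn)/(S_up−S_dn) = (0.0000−0.0000)/(41.0460−26.0853) = 0.0000. V = [p*·0.0000 + (1−p*)·0.0000]/1.04 = 0.0000. B = V − Δ·S = 0.0000.
(3,1): S=60.3617. Δ = (V_up−V_dn)/(S_up−S_dn) = (0.0000−0.0000)/(64.5870−41.0460) = 0.0000. V = [p*·0.0000 + (1−p*)·0.0000]/1.04 = 0.0000. B = V − Δ·S = 0.0000.
(3,2): S=94.9809. Δ = (V_up−V_dn)/(S_up−S_dn) = (10.0000−0.0000)/(101.6296−64.5870) = 0.2700. V = [p*·10.0000 + (1−p*)·0.0000]/1.04 = 8.8757. B = V − Δ·S = -16.7653.
(3,3): S=149.4552. Δ = (V_up−V_dn)/(S_up−S_dn) = (10.0000−10.0000)/(159.9171−101.6296) = 0.0000. V = [p*·10.0000 + (1−p*)·10.0000]/1.04 = 9.6154. B = V − Δ·S = 9.6154.
(2,0): S=56.4128. Δ = (V_up−V_dn)/(S_up−S_dn) = (0.0000−0.0000)/(60.3617−38.3607) = 0.0000. V = [p*·0.0000 + (1−p*)·0.0000]/1.04 = 0.0000. B = V − Δ·S = 0.0000.
(2,1): S=88.7672. Δ = (V_up−V_dn)/(S_up−S_dn) = (8.8757−0.0000)/(94.9809−60.3617) = 0.2564. V = [p*·8.8757 + (1−p*)·0.0000]/1.04 = 7.8779. B = V − Δ·S = -14.8804.
(2,2): S=139.6778. Δ = (V_up−V_dn)/(S_up−S_dn) = (9.6154−8.8757)/(149.4552−94.9809) = 0.0136. V = [p*·9.6154 + (1−p*)·8.8757]/1.04 = 9.1909. B = V − Δ·S = 7.2943.
(1,0): S=82.9600. Δ = (V_up−V_dn)/(S_up−S_dn) = (7.8779−0.0000)/(88.7672−56.4128) = 0.2435. V = [p*·7.8779 + (1−p*)·0.0000]/1.04 = 6.9922. B = V − Δ·S = -13.2075.
(1,1): S=130.5400. Δ = (V_up−V_dn)/(S_up−S_dn) = (9.1909−7.8779)/(139.6778−88.7672) = 0.0258. V = [p*·9.1909 + (1−p*)·7.8779]/1.04 = 8.7402. B = V − Δ·S = 5.3736.
(0,0): S=122.0000. Δ = (V_up−V_dn)/(S_up−S_dn) = (8.7402−6.9922)/(130.5400−82.9600) = 0.0367. V = [p*·8.7402 + (1−p*)·6.9922]/1.04 = 8.2748. B = V − Δ·S = 3.7926.
Root portfolio cost Δ·122+B reproduces V0=8.2748.

(0,0): Delta=0.0367 Bond=3.7926
(1,0): Delta=0.2435 Bond=-13.2075
(1,1): Delta=0.0258 Bond=5.3736
(2,0): Delta=0.0000 Bond=0.0000
(2,1): Delta=0.2564 Bond=-14.8804
(2,2): Delta=0.0136 Bond=7.2943
(3,0): Delta=0.0000 Bond=0.0000
(3,1): Delta=0.0000 Bond=0.0000
(3,2): Delta=0.2700 Bond=-16.7653
(3,3): Delta=0.0000 Bond=9.6154
V0=8.2748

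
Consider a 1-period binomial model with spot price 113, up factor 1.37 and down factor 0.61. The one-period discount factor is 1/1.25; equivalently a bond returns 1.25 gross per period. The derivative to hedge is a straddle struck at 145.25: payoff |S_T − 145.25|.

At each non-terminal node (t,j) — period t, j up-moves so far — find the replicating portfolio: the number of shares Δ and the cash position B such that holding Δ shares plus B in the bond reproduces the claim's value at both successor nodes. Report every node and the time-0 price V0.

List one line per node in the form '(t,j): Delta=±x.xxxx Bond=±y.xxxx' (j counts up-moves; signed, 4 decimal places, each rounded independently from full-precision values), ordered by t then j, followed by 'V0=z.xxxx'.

The replicating-portfolio and risk-neutral prices coincide; use p* = (1.25−0.61)/(1.37−0.61) = 0.8421 for the latter.
Payoff layer (t=1): V(1,0)=76.3200, V(1,1)=9.5600
  t=0,j=0: stock 113.0000 → up 154.8100 (V=9.5600), down 68.9300 (V=76.3200). Price 16.0808; hedge Δ=-0.7774, bond B=103.9229.
Root portfolio cost Δ·113+B reproduces V0=16.0808.

(0,0): Delta=-0.7774 Bond=103.9229
V0=16.0808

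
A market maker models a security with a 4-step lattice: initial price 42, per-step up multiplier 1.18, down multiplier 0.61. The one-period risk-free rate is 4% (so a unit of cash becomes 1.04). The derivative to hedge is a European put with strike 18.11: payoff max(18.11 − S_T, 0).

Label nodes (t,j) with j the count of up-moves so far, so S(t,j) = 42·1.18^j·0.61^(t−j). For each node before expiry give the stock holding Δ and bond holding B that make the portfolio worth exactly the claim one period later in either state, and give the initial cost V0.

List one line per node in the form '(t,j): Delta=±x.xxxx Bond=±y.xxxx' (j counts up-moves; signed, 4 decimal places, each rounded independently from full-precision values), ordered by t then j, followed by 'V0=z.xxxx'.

Under the risk-neutral measure, an up-move has probability p* = (R−d)/(u−d) = 0.7544 and values discount at R = 1.04.
Terminal payoffs: V(4,0)=12.2947, V(4,1)=6.8608, V(4,2)=0.0000, V(4,3)=0.0000, V(4,4)=0.0000
Node (3,0) S=9.5332: V=(p*·6.8608+(1−p*)·12.2947)/1.04=7.8803; Δ=(6.8608−12.2947)/(11.2492−5.8153)=-1.0000; B=V−Δ·S=17.4135
Node (3,1) S=18.4413: V=(p*·0.0000+(1−p*)·6.8608)/1.04=1.6203; Δ=(0.0000−6.8608)/(21.7607−11.2492)=-0.6527; B=V−Δ·S=13.6568
Node (3,2) S=35.6733: V=(p*·0.0000+(1−p*)·0.0000)/1.04=0.0000; Δ=(0.0000−0.0000)/(42.0945−21.7607)=0.0000; B=V−Δ·S=0.0000
Node (3,3) S=69.0073: V=(p*·0.0000+(1−p*)·0.0000)/1.04=0.0000; Δ=(0.0000−0.0000)/(81.4287−42.0945)=0.0000; B=V−Δ·S=0.0000
Node (2,0) S=15.6282: V=(p*·1.6203+(1−p*)·7.8803)/1.04=3.0364; Δ=(1.6203−7.8803)/(18.4413−9.5332)=-0.7027; B=V−Δ·S=14.0188
Node (2,1) S=30.2316: V=(p*·0.0000+(1−p*)·1.6203)/1.04=0.3827; Δ=(0.0000−1.6203)/(35.6733−18.4413)=-0.0940; B=V−Δ·S=3.2253
Node (2,2) S=58.4808: V=(p*·0.0000+(1−p*)·0.0000)/1.04=0.0000; Δ=(0.0000−0.0000)/(69.0073−35.6733)=0.0000; B=V−Δ·S=0.0000
Node (1,0) S=25.6200: V=(p*·0.3827+(1−p*)·3.0364)/1.04=0.9947; Δ=(0.3827−3.0364)/(30.2316−15.6282)=-0.1817; B=V−Δ·S=5.6503
Node (1,1) S=49.5600: V=(p*·0.0000+(1−p*)·0.3827)/1.04=0.0904; Δ=(0.0000−0.3827)/(58.4808−30.2316)=-0.0135; B=V−Δ·S=0.7617
Node (0,0) S=42.0000: V=(p*·0.0904+(1−p*)·0.9947)/1.04=0.3005; Δ=(0.0904−0.9947)/(49.5600−25.6200)=-0.0378; B=V−Δ·S=1.8869
Check: Δ(0,0)·S0 + B(0,0) = 0.3005 = V0.

(0,0): Delta=-0.0378 Bond=1.8869
(1,0): Delta=-0.1817 Bond=5.6503
(1,1): Delta=-0.0135 Bond=0.7617
(2,0): Delta=-0.7027 Bond=14.0188
(2,1): Delta=-0.0940 Bond=3.2253
(2,2): Delta=0.0000 Bond=0.0000
(3,0): Delta=-1.0000 Bond=17.4135
(3,1): Delta=-0.6527 Bond=13.6568
(3,2): Delta=0.0000 Bond=0.0000
(3,3): Delta=0.0000 Bond=0.0000
V0=0.3005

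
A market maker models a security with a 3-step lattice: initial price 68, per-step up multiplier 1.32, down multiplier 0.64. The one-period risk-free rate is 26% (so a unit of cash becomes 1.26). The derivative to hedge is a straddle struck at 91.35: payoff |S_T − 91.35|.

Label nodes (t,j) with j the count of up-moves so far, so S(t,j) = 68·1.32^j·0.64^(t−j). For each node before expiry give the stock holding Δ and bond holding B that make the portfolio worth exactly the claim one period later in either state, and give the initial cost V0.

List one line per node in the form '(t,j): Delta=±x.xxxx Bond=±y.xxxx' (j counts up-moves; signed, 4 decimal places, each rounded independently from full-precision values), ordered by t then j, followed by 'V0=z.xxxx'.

No-arbitrage ⇒ martingale measure with p* = (R−d)/(u−d) = 0.9118.
Payoff layer (t=3): V(3,0)=73.5242, V(3,1)=54.5843, V(3,2)=15.5208, V(3,3)=65.0478
Node (2,0) S=27.8528: V=(p*·54.5843+(1−p*)·73.5242)/1.26=44.6472; Δ=(54.5843−73.5242)/(36.7657−17.8258)=-1.0000; B=V−Δ·S=72.5000
Node (2,1) S=57.4464: V=(p*·15.5208+(1−p*)·54.5843)/1.26=15.0536; Δ=(15.5208−54.5843)/(75.8292−36.7657)=-1.0000; B=V−Δ·S=72.5000
Node (2,2) S=118.4832: V=(p*·65.0478+(1−p*)·15.5208)/1.26=48.1570; Δ=(65.0478−15.5208)/(156.3978−75.8292)=0.6147; B=V−Δ·S=-24.6770
Node (1,0) S=43.5200: V=(p*·15.0536+(1−p*)·44.6472)/1.26=14.0197; Δ=(15.0536−44.6472)/(57.4464−27.8528)=-1.0000; B=V−Δ·S=57.5397
Node (1,1) S=89.7600: V=(p*·48.1570+(1−p*)·15.0536)/1.26=35.9017; Δ=(48.1570−15.0536)/(118.4832−57.4464)=0.5424; B=V−Δ·S=-12.7798
Node (0,0) S=68.0000: V=(p*·35.9017+(1−p*)·14.0197)/1.26=26.9610; Δ=(35.9017−14.0197)/(89.7600−43.5200)=0.4732; B=V−Δ·S=-5.2183
Root portfolio cost Δ·68+B reproduces V0=26.9610.

(0,0): Delta=0.4732 Bond=-5.2183
(1,0): Delta=-1.0000 Bond=57.5397
(1,1): Delta=0.5424 Bond=-12.7798
(2,0): Delta=-1.0000 Bond=72.5000
(2,1): Delta=-1.0000 Bond=72.5000
(2,2): Delta=0.6147 Bond=-24.6770
V0=26.9610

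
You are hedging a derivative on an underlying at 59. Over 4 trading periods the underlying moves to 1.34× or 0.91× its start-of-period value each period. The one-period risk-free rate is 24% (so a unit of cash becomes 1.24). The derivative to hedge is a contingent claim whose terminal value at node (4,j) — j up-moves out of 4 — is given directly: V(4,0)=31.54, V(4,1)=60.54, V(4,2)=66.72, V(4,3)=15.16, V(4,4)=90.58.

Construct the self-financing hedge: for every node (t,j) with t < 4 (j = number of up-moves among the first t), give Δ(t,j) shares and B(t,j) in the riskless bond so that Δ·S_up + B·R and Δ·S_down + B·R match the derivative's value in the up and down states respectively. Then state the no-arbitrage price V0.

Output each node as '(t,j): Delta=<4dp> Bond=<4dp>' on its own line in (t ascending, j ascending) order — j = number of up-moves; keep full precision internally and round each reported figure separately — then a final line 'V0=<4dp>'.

The replicating-portfolio and risk-neutral prices coincide; use p* = (1.24−0.91)/(1.34−0.91) = 0.7674 for the latter.
Terminal values V(4,·): V(4,0)=31.5400, V(4,1)=60.5400, V(4,2)=66.7200, V(4,3)=15.1600, V(4,4)=90.5800
(3,0): S=44.4607. Δ = (V_up−V_dn)/(S_up−S_dn) = (60.5400−31.5400)/(59.5773−40.4592) = 1.5169. V = [p*·60.5400 + (1−p*)·31.5400]/1.24 = 43.3837. B = V − Δ·S = -24.0581.
(3,1): S=65.4696. Δ = (V_up−V_dn)/(S_up−S_dn) = (66.7200−60.5400)/(87.7292−59.5773) = 0.2195. V = [p*·66.7200 + (1−p*)·60.5400]/1.24 = 52.6474. B = V − Δ·S = 38.2753.
(3,2): S=96.4058. Δ = (V_up−V_dn)/(S_up−S_dn) = (15.1600−66.7200)/(129.1837−87.7292) = -1.2438. V = [p*·15.1600 + (1−p*)·66.7200]/1.24 = 21.8957. B = V − Δ·S = 141.8027.
(3,3): S=141.9601. Δ = (V_up−V_dn)/(S_up−S_dn) = (90.5800−15.1600)/(190.2266−129.1837) = 1.2355. V = [p*·90.5800 + (1−p*)·15.1600]/1.24 = 58.9036. B = V − Δ·S = -116.4917.
(2,0): S=48.8579. Δ = (V_up−V_dn)/(S_up−S_dn) = (52.6474−43.3837)/(65.4696−44.4607) = 0.4409. V = [p*·52.6474 + (1−p*)·43.3837]/1.24 = 40.7202. B = V − Δ·S = 19.1767.
(2,1): S=71.9446. Δ = (V_up−V_dn)/(S_up−S_dn) = (21.8957−52.6474)/(96.4058−65.4696) = -0.9940. V = [p*·21.8957 + (1−p*)·52.6474]/1.24 = 23.4252. B = V − Δ·S = 94.9408.
(2,2): S=105.9404. Δ = (V_up−V_dn)/(S_up−S_dn) = (58.9036−21.8957)/(141.9601−96.4058) = 0.8124. V = [p*·58.9036 + (1−p*)·21.8957]/1.24 = 40.5622. B = V − Δ·S = -45.5026.
(1,0): S=53.6900. Δ = (V_up−V_dn)/(S_up−S_dn) = (23.4252−40.7202)/(71.9446−48.8579) = -0.7491. V = [p*·23.4252 + (1−p*)·40.7202]/1.24 = 22.1349. B = V − Δ·S = 62.3558.
(1,1): S=79.0600. Δ = (V_up−V_dn)/(S_up−S_dn) = (40.5622−23.4252)/(105.9404−71.9446) = 0.5041. V = [p*·40.5622 + (1−p*)·23.4252]/1.24 = 29.4975. B = V − Δ·S = -10.3560.
(0,0): S=59.0000. Δ = (V_up−V_dn)/(S_up−S_dn) = (29.4975−22.1349)/(79.0600−53.6900) = 0.2902. V = [p*·29.4975 + (1−p*)·22.1349]/1.24 = 22.4075. B = V − Δ·S = 5.2853.
Check: Δ(0,0)·S0 + B(0,0) = 22.4075 = V0.

(0,0): Delta=0.2902 Bond=5.2853
(1,0): Delta=-0.7491 Bond=62.3558
(1,1): Delta=0.5041 Bond=-10.3560
(2,0): Delta=0.4409 Bond=19.1767
(2,1): Delta=-0.9940 Bond=94.9408
(2,2): Delta=0.8124 Bond=-45.5026
(3,0): Delta=1.5169 Bond=-24.0581
(3,1): Delta=0.2195 Bond=38.2753
(3,2): Delta=-1.2438 Bond=141.8027
(3,3): Delta=1.2355 Bond=-116.4917
V0=22.4075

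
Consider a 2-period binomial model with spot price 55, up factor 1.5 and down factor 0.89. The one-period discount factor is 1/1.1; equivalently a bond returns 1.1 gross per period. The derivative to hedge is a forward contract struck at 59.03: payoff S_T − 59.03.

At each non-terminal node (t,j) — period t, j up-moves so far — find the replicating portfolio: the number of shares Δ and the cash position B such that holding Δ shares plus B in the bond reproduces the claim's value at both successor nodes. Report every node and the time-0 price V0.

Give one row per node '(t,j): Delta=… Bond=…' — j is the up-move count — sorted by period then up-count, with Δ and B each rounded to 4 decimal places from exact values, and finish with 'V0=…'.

(0,0): Delta=1.0000 Bond=-48.7851
(1,0): Delta=1.0000 Bond=-53.6636
(1,1): Delta=1.0000 Bond=-53.6636
V0=6.2149

Since d<R<u, set p* = (R−d)/(u−d) = 0.3443; price each node as the discounted p*-expectation of its children.
Payoff layer (t=2): V(2,0)=-15.4645, V(2,1)=14.3950, V(2,2)=64.7200
Node (1,0) S=48.9500: V=(p*·14.3950+(1−p*)·-15.4645)/1.1=-4.7136; Δ=(14.3950−-15.4645)/(73.4250−43.5655)=1.0000; B=V−Δ·S=-53.6636
Node (1,1) S=82.5000: V=(p*·64.7200+(1−p*)·14.3950)/1.1=28.8364; Δ=(64.7200−14.3950)/(123.7500−73.4250)=1.0000; B=V−Δ·S=-53.6636
Node (0,0) S=55.0000: V=(p*·28.8364+(1−p*)·-4.7136)/1.1=6.2149; Δ=(28.8364−-4.7136)/(82.5000−48.9500)=1.0000; B=V−Δ·S=-48.7851
Self-financing check: at every node Δ·S+B equals the discounted successor values.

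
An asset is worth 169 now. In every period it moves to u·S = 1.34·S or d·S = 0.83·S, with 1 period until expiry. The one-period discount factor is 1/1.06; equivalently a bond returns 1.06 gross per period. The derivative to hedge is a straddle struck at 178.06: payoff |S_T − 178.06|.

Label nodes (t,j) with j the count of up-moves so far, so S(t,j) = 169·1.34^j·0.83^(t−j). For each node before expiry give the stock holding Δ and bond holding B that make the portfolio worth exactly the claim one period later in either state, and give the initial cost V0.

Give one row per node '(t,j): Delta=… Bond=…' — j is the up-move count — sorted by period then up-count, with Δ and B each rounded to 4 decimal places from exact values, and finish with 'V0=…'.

The replicating-portfolio and risk-neutral prices coincide; use p* = (1.06−0.83)/(1.34−0.83) = 0.4510 for the latter.
Payoff layer (t=1): V(1,0)=37.7900, V(1,1)=48.4000
Node (0,0) S=169.0000: V=(p*·48.4000+(1−p*)·37.7900)/1.06=40.1650; Δ=(48.4000−37.7900)/(226.4600−140.2700)=0.1231; B=V−Δ·S=19.3611
Self-financing check: at every node Δ·S+B equals the discounted successor values.

(0,0): Delta=0.1231 Bond=19.3611
V0=40.1650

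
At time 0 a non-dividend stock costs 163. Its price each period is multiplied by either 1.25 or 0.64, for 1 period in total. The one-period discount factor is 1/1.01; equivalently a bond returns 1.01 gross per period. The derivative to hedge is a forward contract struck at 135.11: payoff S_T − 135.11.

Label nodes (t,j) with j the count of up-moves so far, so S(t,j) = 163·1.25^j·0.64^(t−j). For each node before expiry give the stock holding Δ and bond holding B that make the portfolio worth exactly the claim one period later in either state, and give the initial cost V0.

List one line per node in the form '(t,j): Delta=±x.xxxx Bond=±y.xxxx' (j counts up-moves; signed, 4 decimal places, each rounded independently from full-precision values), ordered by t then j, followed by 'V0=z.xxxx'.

Under the risk-neutral measure, an up-move has probability p* = (R−d)/(u−d) = 0.6066 and values discount at R = 1.01.
At expiry t=1: V(1,0)=-30.7900, V(1,1)=68.6400
(0,0): S=163.0000. Δ = (V_up−V_dn)/(S_up−S_dn) = (68.6400−-30.7900)/(203.7500−104.3200) = 1.0000. V = [p*·68.6400 + (1−p*)·-30.7900]/1.01 = 29.2277. B = V − Δ·S = -133.7723.
The time-0 hedge costs 29.2277, which is the no-arbitrage price.

(0,0): Delta=1.0000 Bond=-133.7723
V0=29.2277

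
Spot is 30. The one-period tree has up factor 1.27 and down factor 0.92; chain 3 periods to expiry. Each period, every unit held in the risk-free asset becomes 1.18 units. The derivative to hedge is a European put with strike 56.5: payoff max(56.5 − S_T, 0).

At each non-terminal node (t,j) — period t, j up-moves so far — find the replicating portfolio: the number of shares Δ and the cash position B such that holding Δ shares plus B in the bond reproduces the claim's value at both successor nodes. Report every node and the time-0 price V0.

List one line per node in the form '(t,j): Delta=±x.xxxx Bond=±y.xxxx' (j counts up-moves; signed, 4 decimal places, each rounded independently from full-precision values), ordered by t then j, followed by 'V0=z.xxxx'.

(0,0): Delta=-0.8131 Bond=30.0162
(1,0): Delta=-1.0000 Bond=40.5774
(1,1): Delta=-0.7662 Bond=33.6336
(2,0): Delta=-1.0000 Bond=47.8814
(2,1): Delta=-1.0000 Bond=47.8814
(2,2): Delta=-0.7076 Bond=36.8514
V0=5.6230

The replicating-portfolio and risk-neutral prices coincide; use p* = (1.18−0.92)/(1.27−0.92) = 0.7429 for the latter.
Terminal values V(3,·): V(3,0)=33.1394, V(3,1)=24.2522, V(3,2)=11.9840, V(3,3)=0.0000
(2,0): S=25.3920. Δ = (V_up−V_dn)/(S_up−S_dn) = (24.2522−33.1394)/(32.2478−23.3606) = -1.0000. V = [p*·24.2522 + (1−p*)·33.1394]/1.18 = 22.4894. B = V − Δ·S = 47.8814.
(2,1): S=35.0520. Δ = (V_up−V_dn)/(S_up−S_dn) = (11.9840−24.2522)/(44.5160−32.2478) = -1.0000. V = [p*·11.9840 + (1−p*)·24.2522]/1.18 = 12.8294. B = V − Δ·S = 47.8814.
(2,2): S=48.3870. Δ = (V_up−V_dn)/(S_up−S_dn) = (0.0000−11.9840)/(61.4515−44.5160) = -0.7076. V = [p*·0.0000 + (1−p*)·11.9840]/1.18 = 2.6115. B = V − Δ·S = 36.8514.
(1,0): S=27.6000. Δ = (V_up−V_dn)/(S_up−S_dn) = (12.8294−22.4894)/(35.0520−25.3920) = -1.0000. V = [p*·12.8294 + (1−p*)·22.4894]/1.18 = 12.9774. B = V − Δ·S = 40.5774.
(1,1): S=38.1000. Δ = (V_up−V_dn)/(S_up−S_dn) = (2.6115−12.8294)/(48.3870−35.0520) = -0.7662. V = [p*·2.6115 + (1−p*)·12.8294]/1.18 = 4.4398. B = V − Δ·S = 33.6336.
(0,0): S=30.0000. Δ = (V_up−V_dn)/(S_up−S_dn) = (4.4398−12.9774)/(38.1000−27.6000) = -0.8131. V = [p*·4.4398 + (1−p*)·12.9774]/1.18 = 5.6230. B = V − Δ·S = 30.0162.
Root portfolio cost Δ·30+B reproduces V0=5.6230.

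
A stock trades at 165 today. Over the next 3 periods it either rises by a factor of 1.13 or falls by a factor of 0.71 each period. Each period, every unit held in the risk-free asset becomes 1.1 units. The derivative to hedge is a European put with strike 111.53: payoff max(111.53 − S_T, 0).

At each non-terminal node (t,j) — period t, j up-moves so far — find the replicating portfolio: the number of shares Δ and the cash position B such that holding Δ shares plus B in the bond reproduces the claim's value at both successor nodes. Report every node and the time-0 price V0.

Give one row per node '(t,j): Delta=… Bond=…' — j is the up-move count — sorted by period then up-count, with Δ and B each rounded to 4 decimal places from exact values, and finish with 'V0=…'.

Since d<R<u, set p* = (R−d)/(u−d) = 0.9286; price each node as the discounted p*-expectation of its children.
Payoff layer (t=3): V(3,0)=52.4747, V(3,1)=17.5406, V(3,2)=0.0000, V(3,3)=0.0000
(2,0): S=83.1765. Δ = (V_up−V_dn)/(S_up−S_dn) = (17.5406−52.4747)/(93.9894−59.0553) = -1.0000. V = [p*·17.5406 + (1−p*)·52.4747]/1.1 = 18.2144. B = V − Δ·S = 101.3909.
(2,1): S=132.3795. Δ = (V_up−V_dn)/(S_up−S_dn) = (0.0000−17.5406)/(149.5888−93.9894) = -0.3155. V = [p*·0.0000 + (1−p*)·17.5406]/1.1 = 1.1390. B = V − Δ·S = 42.9022.
(2,2): S=210.6885. Δ = (V_up−V_dn)/(S_up−S_dn) = (0.0000−0.0000)/(238.0780−149.5888) = 0.0000. V = [p*·0.0000 + (1−p*)·0.0000]/1.1 = 0.0000. B = V − Δ·S = 0.0000.
(1,0): S=117.1500. Δ = (V_up−V_dn)/(S_up−S_dn) = (1.1390−18.2144)/(132.3795−83.1765) = -0.3470. V = [p*·1.1390 + (1−p*)·18.2144]/1.1 = 2.1442. B = V − Δ·S = 42.8000.
(1,1): S=186.4500. Δ = (V_up−V_dn)/(S_up−S_dn) = (0.0000−1.1390)/(210.6885−132.3795) = -0.0145. V = [p*·0.0000 + (1−p*)·1.1390]/1.1 = 0.0740. B = V − Δ·S = 2.7859.
(0,0): S=165.0000. Δ = (V_up−V_dn)/(S_up−S_dn) = (0.0740−2.1442)/(186.4500−117.1500) = -0.0299. V = [p*·0.0740 + (1−p*)·2.1442]/1.1 = 0.2017. B = V − Δ·S = 5.1309.
Self-financing check: at every node Δ·S+B equals the discounted successor values.

(0,0): Delta=-0.0299 Bond=5.1309
(1,0): Delta=-0.3470 Bond=42.8000
(1,1): Delta=-0.0145 Bond=2.7859
(2,0): Delta=-1.0000 Bond=101.3909
(2,1): Delta=-0.3155 Bond=42.9022
(2,2): Delta=0.0000 Bond=0.0000
V0=0.2017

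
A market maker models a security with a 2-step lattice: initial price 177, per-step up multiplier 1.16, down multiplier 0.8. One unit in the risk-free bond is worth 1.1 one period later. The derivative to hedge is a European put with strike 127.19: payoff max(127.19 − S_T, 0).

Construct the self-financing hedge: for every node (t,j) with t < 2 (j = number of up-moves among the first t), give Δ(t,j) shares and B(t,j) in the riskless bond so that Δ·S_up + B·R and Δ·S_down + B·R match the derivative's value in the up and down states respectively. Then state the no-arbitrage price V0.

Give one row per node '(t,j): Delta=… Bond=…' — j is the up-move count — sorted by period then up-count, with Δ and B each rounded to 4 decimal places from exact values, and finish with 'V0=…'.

(0,0): Delta=-0.0331 Bond=6.1737
(1,0): Delta=-0.2729 Bond=40.7465
(1,1): Delta=0.0000 Bond=0.0000
V0=0.3193

Under the risk-neutral measure, an up-move has probability p* = (R−d)/(u−d) = 0.8333 and values discount at R = 1.1.
At expiry t=2: V(2,0)=13.9100, V(2,1)=0.0000, V(2,2)=0.0000
(1,0): S=141.6000. Δ = (V_up−V_dn)/(S_up−S_dn) = (0.0000−13.9100)/(164.2560−113.2800) = -0.2729. V = [p*·0.0000 + (1−p*)·13.9100]/1.1 = 2.1076. B = V − Δ·S = 40.7465.
(1,1): S=205.3200. Δ = (V_up−V_dn)/(S_up−S_dn) = (0.0000−0.0000)/(238.1712−164.2560) = 0.0000. V = [p*·0.0000 + (1−p*)·0.0000]/1.1 = 0.0000. B = V − Δ·S = 0.0000.
(0,0): S=177.0000. Δ = (V_up−V_dn)/(S_up−S_dn) = (0.0000−2.1076)/(205.3200−141.6000) = -0.0331. V = [p*·0.0000 + (1−p*)·2.1076]/1.1 = 0.3193. B = V − Δ·S = 6.1737.
Root portfolio cost Δ·177+B reproduces V0=0.3193.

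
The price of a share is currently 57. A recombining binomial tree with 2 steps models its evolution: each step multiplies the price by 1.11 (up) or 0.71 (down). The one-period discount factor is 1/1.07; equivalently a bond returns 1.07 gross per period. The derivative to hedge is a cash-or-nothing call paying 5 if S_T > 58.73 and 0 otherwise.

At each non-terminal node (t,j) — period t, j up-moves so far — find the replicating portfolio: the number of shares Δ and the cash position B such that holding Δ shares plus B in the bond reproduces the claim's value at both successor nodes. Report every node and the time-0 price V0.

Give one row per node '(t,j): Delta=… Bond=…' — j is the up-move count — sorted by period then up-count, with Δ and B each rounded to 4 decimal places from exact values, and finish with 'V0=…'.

The replicating-portfolio and risk-neutral prices coincide; use p* = (1.07−0.71)/(1.11−0.71) = 0.9000 for the latter.
Payoff layer (t=2): V(2,0)=0.0000, V(2,1)=0.0000, V(2,2)=5.0000
Node (1,0) S=40.4700: V=(p*·0.0000+(1−p*)·0.0000)/1.07=0.0000; Δ=(0.0000−0.0000)/(44.9217−28.7337)=0.0000; B=V−Δ·S=0.0000
Node (1,1) S=63.2700: V=(p*·5.0000+(1−p*)·0.0000)/1.07=4.2056; Δ=(5.0000−0.0000)/(70.2297−44.9217)=0.1976; B=V−Δ·S=-8.2944
Node (0,0) S=57.0000: V=(p*·4.2056+(1−p*)·0.0000)/1.07=3.5374; Δ=(4.2056−0.0000)/(63.2700−40.4700)=0.1845; B=V−Δ·S=-6.9766
Each (Δ,B) replicates both successor values, so the strategy is self-financing and V0 is arbitrage-free.

(0,0): Delta=0.1845 Bond=-6.9766
(1,0): Delta=0.0000 Bond=0.0000
(1,1): Delta=0.1976 Bond=-8.2944
V0=3.5374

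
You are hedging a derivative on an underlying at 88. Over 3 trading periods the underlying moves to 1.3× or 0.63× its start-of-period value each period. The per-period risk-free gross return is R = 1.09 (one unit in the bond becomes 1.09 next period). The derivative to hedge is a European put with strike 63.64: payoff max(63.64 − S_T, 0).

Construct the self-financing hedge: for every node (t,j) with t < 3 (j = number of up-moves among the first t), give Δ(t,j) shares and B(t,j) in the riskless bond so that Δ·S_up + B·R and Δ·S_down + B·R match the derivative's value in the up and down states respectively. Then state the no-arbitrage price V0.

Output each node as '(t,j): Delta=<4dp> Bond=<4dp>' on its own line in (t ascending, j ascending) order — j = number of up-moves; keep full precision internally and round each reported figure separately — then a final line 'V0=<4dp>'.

(0,0): Delta=-0.1449 Bond=16.5860
(1,0): Delta=-0.4904 Bond=37.2343
(1,1): Delta=-0.0684 Bond=9.3338
(2,0): Delta=-1.0000 Bond=58.3853
(2,1): Delta=-0.3776 Bond=32.4593
(2,2): Delta=0.0000 Bond=0.0000
V0=3.8391

The replicating-portfolio and risk-neutral prices coincide; use p* = (1.09−0.63)/(1.3−0.63) = 0.6866 for the latter.
Terminal payoffs: V(3,0)=41.6359, V(3,1)=18.2346, V(3,2)=0.0000, V(3,3)=0.0000
(2,0): S=34.9272. Δ = (V_up−V_dn)/(S_up−S_dn) = (18.2346−41.6359)/(45.4054−22.0041) = -1.0000. V = [p*·18.2346 + (1−p*)·41.6359]/1.09 = 23.4581. B = V − Δ·S = 58.3853.
(2,1): S=72.0720. Δ = (V_up−V_dn)/(S_up−S_dn) = (0.0000−18.2346)/(93.6936−45.4054) = -0.3776. V = [p*·0.0000 + (1−p*)·18.2346]/1.09 = 5.2434. B = V − Δ·S = 32.4593.
(2,2): S=148.7200. Δ = (V_up−V_dn)/(S_up−S_dn) = (0.0000−0.0000)/(193.3360−93.6936) = 0.0000. V = [p*·0.0000 + (1−p*)·0.0000]/1.09 = 0.0000. B = V − Δ·S = 0.0000.
(1,0): S=55.4400. Δ = (V_up−V_dn)/(S_up−S_dn) = (5.2434−23.4581)/(72.0720−34.9272) = -0.4904. V = [p*·5.2434 + (1−p*)·23.4581]/1.09 = 10.0482. B = V − Δ·S = 37.2343.
(1,1): S=114.4000. Δ = (V_up−V_dn)/(S_up−S_dn) = (0.0000−5.2434)/(148.7200−72.0720) = -0.0684. V = [p*·0.0000 + (1−p*)·5.2434]/1.09 = 1.5078. B = V − Δ·S = 9.3338.
(0,0): S=88.0000. Δ = (V_up−V_dn)/(S_up−S_dn) = (1.5078−10.0482)/(114.4000−55.4400) = -0.1449. V = [p*·1.5078 + (1−p*)·10.0482]/1.09 = 3.8391. B = V − Δ·S = 16.5860.
Self-financing check: at every node Δ·S+B equals the discounted successor values.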